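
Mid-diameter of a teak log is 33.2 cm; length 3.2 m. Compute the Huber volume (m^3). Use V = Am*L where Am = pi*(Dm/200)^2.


Huber: V = Am * L,  Am = pi*(Dm/200)^2
Am = pi*(33.2/200)^2 = 0.08657 m^2
V = 0.08657*3.2 = 0.277 m^3

0.277


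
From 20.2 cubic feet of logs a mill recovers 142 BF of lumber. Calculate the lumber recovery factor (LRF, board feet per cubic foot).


Formula: LRF = Lumber Output (BF) / Log Input (ft^3)
LRF = 142 BF / 20.2 ft^3
LRF = 7.03 BF/ft^3

7.03


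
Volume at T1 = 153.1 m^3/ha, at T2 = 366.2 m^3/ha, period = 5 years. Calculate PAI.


Formula: PAI = (V_T2 - V_T1) / (T2 - T1)
Volume increment = 366.2 - 153.1 = 213.1 m^3/ha
PAI = 213.1 / 5 = 42.62 m^3/ha/year

42.62


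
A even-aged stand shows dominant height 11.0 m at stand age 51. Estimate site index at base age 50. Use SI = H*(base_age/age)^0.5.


Formula: SI = H_dom * (base_age / age)^0.5
Age ratio = 50 / 51 = 0.98039
sqrt(age_ratio) = 0.99015
SI = 11.0 * 0.99015 = 10.9 m

10.9


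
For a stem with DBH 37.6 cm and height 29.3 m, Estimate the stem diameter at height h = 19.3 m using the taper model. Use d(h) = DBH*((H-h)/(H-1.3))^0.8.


Taper: d(h) = DBH * ((H - h) / (H - 1.3))^0.8
Numerator = H - h = 29.3 - 19.3 = 10.0 m
Denominator = H - 1.3 = 29.3 - 1.3 = 28.0 m
Ratio = 10.0 / 28.0 = 0.35714
d = 37.6 * 0.35714^0.8 = 16.5 cm

16.5


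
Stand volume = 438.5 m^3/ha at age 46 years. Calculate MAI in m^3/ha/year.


Formula: MAI = Total Volume / Stand Age
MAI = 438.5 m^3/ha / 46 years
MAI = 9.53 m^3/ha/year

9.53


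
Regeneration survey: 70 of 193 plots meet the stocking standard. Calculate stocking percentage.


Formula: Stocking % = stocked plots / total plots * 100
Stocking = 70 / 193 * 100
Stocking = 0.3627 * 100 = 36.3%

36.3


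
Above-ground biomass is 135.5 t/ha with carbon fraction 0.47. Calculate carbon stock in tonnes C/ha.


Formula: Carbon Stock = Biomass * Carbon Fraction
C = 135.5 t/ha * 0.47
C = 63.7 t C/ha

63.7


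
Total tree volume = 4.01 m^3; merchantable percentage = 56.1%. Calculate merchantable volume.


Formula: MV = V_total * (merchantable_pct / 100)
Merchantable fraction = 56.1% / 100 = 0.561
MV = 4.01 m^3 * 0.561 = 2.25 m^3

2.25


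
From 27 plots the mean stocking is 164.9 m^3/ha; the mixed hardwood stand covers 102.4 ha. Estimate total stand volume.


Formula: Total Volume = Mean Volume per ha * Total Area
Total Volume = 164.9 m^3/ha * 102.4 ha
Total Volume = 16886 m^3

16886


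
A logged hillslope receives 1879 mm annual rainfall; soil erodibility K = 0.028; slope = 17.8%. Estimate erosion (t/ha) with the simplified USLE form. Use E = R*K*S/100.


Formula: E = R * K * S / 100  (simplified USLE)
R * K = 1879 * 0.028 = 52.612
E = 52.612 * 17.8 / 100 = 9.36 t/ha

9.36


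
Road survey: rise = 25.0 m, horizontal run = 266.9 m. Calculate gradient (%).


Formula: Gradient = rise / run * 100
Gradient = 25.0 / 266.9 * 100 = 9.4%

9.4


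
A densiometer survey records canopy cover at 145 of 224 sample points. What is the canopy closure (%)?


Formula: Canopy closure = covered points / total points * 100
Closure = 145 / 224 * 100
Closure = 0.6473 * 100 = 64.7%

64.7


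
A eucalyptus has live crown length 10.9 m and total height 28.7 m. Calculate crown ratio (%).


Formula: Crown Ratio = (Crown Length / Total Height) * 100
CR = (10.9 m / 28.7 m) * 100
CR = 0.3798 * 100 = 38.0%

38.0


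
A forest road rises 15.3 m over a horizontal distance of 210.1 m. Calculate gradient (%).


Formula: Gradient = rise / run * 100
Gradient = 15.3 / 210.1 * 100 = 7.3%

7.3


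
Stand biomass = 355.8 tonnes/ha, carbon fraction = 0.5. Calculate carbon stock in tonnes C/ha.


Formula: Carbon Stock = Biomass * Carbon Fraction
C = 355.8 t/ha * 0.5
C = 177.9 t C/ha

177.9


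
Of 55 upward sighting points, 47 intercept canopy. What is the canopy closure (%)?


Formula: Canopy closure = covered points / total points * 100
Closure = 47 / 55 * 100
Closure = 0.8545 * 100 = 85.5%

85.5


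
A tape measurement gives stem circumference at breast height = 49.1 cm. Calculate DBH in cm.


Formula: DBH = C / pi
DBH = 49.1 / pi
pi = 3.14159...
DBH = 15.6 cm

15.6


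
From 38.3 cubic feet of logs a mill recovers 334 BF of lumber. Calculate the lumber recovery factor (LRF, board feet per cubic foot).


Formula: LRF = Lumber Output (BF) / Log Input (ft^3)
LRF = 334 BF / 38.3 ft^3
LRF = 8.72 BF/ft^3

8.72


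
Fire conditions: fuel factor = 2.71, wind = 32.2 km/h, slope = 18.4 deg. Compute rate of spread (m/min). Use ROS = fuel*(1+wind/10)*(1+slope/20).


Formula: ROS = fuel * (1 + wind/10) * (1 + slope/20)
Wind factor = 1 + 32.2/10 = 4.22
Slope factor = 1 + 18.4/20 = 1.92
ROS = 2.71 * 4.22 * 1.92 = 21.96 m/min

21.96


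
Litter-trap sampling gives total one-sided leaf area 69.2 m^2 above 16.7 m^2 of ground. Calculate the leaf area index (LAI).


Formula: LAI = total leaf area / ground area  (dimensionless)
LAI = 69.2 m^2 / 16.7 m^2
LAI = 4.14

4.14


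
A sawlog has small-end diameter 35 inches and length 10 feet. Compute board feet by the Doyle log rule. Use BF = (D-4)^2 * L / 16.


Doyle: BF = (D - 4)^2 * L / 16
Adjusted diameter = 35 - 4 = 31 in
(D-4)^2 = 31^2 = 961
BF = 961 * 10 / 16 = 601 BF

601


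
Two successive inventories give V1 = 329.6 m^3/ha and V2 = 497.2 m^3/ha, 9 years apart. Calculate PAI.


Formula: PAI = (V_T2 - V_T1) / (T2 - T1)
Volume increment = 497.2 - 329.6 = 167.6 m^3/ha
PAI = 167.6 / 9 = 18.62 m^3/ha/year

18.62


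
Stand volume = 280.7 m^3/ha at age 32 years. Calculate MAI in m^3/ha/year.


Formula: MAI = Total Volume / Stand Age
MAI = 280.7 m^3/ha / 32 years
MAI = 8.77 m^3/ha/year

8.77


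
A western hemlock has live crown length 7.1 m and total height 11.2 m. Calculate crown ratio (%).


Formula: Crown Ratio = (Crown Length / Total Height) * 100
CR = (7.1 m / 11.2 m) * 100
CR = 0.6339 * 100 = 63.4%

63.4


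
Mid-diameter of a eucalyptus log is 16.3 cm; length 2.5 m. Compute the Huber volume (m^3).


Huber: V = Am * L,  Am = pi*(Dm/200)^2
Am = pi*(16.3/200)^2 = 0.020867 m^2
V = 0.020867*2.5 = 0.0522 m^3

0.0522


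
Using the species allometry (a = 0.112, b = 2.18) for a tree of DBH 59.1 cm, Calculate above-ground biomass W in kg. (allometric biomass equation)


Formula: W = a * DBH^b  (allometric power law)
DBH^b = 59.1^2.18 = 7278.8155
W = 0.112 * 7278.8155 = 815.2 kg

815.2


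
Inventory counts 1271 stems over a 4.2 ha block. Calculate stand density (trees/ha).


Formula: Stand Density = N_trees / Area_ha
Density = 1271 trees / 4.2 ha
Density = 303 trees/ha

303


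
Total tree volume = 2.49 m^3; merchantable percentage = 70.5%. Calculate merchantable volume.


Formula: MV = V_total * (merchantable_pct / 100)
Merchantable fraction = 70.5% / 100 = 0.705
MV = 2.49 m^3 * 0.705 = 1.755 m^3

1.755


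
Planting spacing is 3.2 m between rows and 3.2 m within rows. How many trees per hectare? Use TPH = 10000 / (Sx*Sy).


Formula: TPH = 10000 m^2/ha / (spacing_x * spacing_y)
Area per tree = 3.2 m * 3.2 m = 10.24 m^2
TPH = 10000 / 10.24 = 977 trees/ha

977


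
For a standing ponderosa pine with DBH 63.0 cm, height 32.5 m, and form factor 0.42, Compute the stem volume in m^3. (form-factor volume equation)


Formula: V = pi * (DBH/200)^2 * H * ff
Radius = DBH/200 = 63.0/200 = 0.315 m
Radius^2 = 0.315^2 = 0.099225 m^2
V = pi * 0.099225 * 32.5 * 0.42
V = 4.255 m^3

4.255


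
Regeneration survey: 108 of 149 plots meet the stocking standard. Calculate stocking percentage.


Formula: Stocking % = stocked plots / total plots * 100
Stocking = 108 / 149 * 100
Stocking = 0.7248 * 100 = 72.5%

72.5


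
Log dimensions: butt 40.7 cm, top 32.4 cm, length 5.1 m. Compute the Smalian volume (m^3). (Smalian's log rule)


Smalian: V = (A1 + A2)/2 * L,  A = pi*(D/200)^2
A1 = pi*(40.7/200)^2 = 0.1301 m^2
A2 = pi*(32.4/200)^2 = 0.082448 m^2
V = (0.1301+0.082448)/2*5.1 = 0.542 m^3

0.542


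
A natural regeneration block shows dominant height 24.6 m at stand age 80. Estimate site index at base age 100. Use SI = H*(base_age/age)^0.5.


Formula: SI = H_dom * (base_age / age)^0.5
Age ratio = 100 / 80 = 1.25
sqrt(age_ratio) = 1.11803
SI = 24.6 * 1.11803 = 27.5 m

27.5


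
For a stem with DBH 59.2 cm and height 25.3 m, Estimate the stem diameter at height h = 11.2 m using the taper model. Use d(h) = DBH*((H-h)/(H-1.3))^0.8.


Taper: d(h) = DBH * ((H - h) / (H - 1.3))^0.8
Numerator = H - h = 25.3 - 11.2 = 14.1 m
Denominator = H - 1.3 = 25.3 - 1.3 = 24.0 m
Ratio = 14.1 / 24.0 = 0.5875
d = 59.2 * 0.5875^0.8 = 38.7 cm

38.7


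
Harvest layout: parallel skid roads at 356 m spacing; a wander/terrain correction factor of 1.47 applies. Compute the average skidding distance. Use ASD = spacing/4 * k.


Formula: ASD = (spacing / 4) * correction
Uncorrected distance = spacing / 4 = 356 / 4 = 89 m
ASD = 89 * 1.47 = 131 m

131


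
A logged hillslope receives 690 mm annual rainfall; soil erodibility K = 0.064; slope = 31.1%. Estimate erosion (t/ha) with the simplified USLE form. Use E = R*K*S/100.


Formula: E = R * K * S / 100  (simplified USLE)
R * K = 690 * 0.064 = 44.16
E = 44.16 * 31.1 / 100 = 13.73 t/ha

13.73


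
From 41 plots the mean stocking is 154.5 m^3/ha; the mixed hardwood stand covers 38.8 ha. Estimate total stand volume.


Formula: Total Volume = Mean Volume per ha * Total Area
Total Volume = 154.5 m^3/ha * 38.8 ha
Total Volume = 5995 m^3

5995


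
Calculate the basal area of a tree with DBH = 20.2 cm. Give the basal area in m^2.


Formula: BA = pi * (DBH/2)^2 / 10000  (cm^2 to m^2)
Radius = DBH/2 = 20.2/2 = 10.1 cm
BA = pi * 10.1^2 / 10000
   = 320.4739 cm^2 / 10000
   = 0.032 m^2

0.032


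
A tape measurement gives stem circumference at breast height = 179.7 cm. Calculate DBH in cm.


Formula: DBH = C / pi
DBH = 179.7 / pi
pi = 3.14159...
DBH = 57.2 cm

57.2


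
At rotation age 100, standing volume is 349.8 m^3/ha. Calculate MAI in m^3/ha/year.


Formula: MAI = Total Volume / Stand Age
MAI = 349.8 m^3/ha / 100 years
MAI = 3.5 m^3/ha/year

3.5


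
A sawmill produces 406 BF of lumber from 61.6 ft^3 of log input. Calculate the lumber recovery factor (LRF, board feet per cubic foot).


Formula: LRF = Lumber Output (BF) / Log Input (ft^3)
LRF = 406 BF / 61.6 ft^3
LRF = 6.59 BF/ft^3

6.59


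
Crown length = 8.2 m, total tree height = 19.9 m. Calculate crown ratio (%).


Formula: Crown Ratio = (Crown Length / Total Height) * 100
CR = (8.2 m / 19.9 m) * 100
CR = 0.4121 * 100 = 41.2%

41.2


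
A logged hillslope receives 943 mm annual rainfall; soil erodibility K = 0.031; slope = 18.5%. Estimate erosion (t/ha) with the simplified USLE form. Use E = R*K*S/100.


Formula: E = R * K * S / 100  (simplified USLE)
R * K = 943 * 0.031 = 29.233
E = 29.233 * 18.5 / 100 = 5.41 t/ha

5.41


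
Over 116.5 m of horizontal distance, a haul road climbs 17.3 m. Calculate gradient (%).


Formula: Gradient = rise / run * 100
Gradient = 17.3 / 116.5 * 100 = 14.8%

14.8


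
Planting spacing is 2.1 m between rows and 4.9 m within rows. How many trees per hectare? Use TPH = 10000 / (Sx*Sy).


Formula: TPH = 10000 m^2/ha / (spacing_x * spacing_y)
Area per tree = 2.1 m * 4.9 m = 10.29 m^2
TPH = 10000 / 10.29 = 972 trees/ha

972


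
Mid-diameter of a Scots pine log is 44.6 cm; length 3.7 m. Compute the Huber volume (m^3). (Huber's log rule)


Huber: V = Am * L,  Am = pi*(Dm/200)^2
Am = pi*(44.6/200)^2 = 0.156228 m^2
V = 0.156228*3.7 = 0.578 m^3

0.578


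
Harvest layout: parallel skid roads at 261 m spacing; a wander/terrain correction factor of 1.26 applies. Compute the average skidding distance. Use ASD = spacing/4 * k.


Formula: ASD = (spacing / 4) * correction
Uncorrected distance = spacing / 4 = 261 / 4 = 65.25 m
ASD = 65.25 * 1.26 = 82 m

82


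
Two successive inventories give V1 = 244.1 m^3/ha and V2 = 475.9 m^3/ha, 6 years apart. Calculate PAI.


Formula: PAI = (V_T2 - V_T1) / (T2 - T1)
Volume increment = 475.9 - 244.1 = 231.8 m^3/ha
PAI = 231.8 / 6 = 38.63 m^3/ha/year

38.63


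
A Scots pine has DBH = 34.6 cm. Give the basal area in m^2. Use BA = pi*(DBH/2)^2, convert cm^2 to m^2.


Formula: BA = pi * (DBH/2)^2 / 10000  (cm^2 to m^2)
Radius = DBH/2 = 34.6/2 = 17.3 cm
BA = pi * 17.3^2 / 10000
   = 940.2473 cm^2 / 10000
   = 0.094 m^2

0.094


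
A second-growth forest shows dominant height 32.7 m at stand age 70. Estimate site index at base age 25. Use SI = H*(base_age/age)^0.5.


Formula: SI = H_dom * (base_age / age)^0.5
Age ratio = 25 / 70 = 0.35714
sqrt(age_ratio) = 0.59761
SI = 32.7 * 0.59761 = 19.5 m

19.5


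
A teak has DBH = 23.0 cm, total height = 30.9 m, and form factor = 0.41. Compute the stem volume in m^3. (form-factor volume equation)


Formula: V = pi * (DBH/200)^2 * H * ff
Radius = DBH/200 = 23.0/200 = 0.115 m
Radius^2 = 0.115^2 = 0.013225 m^2
V = pi * 0.013225 * 30.9 * 0.41
V = 0.526 m^3

0.526


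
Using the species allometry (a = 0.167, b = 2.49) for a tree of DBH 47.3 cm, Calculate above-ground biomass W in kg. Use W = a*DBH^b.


Formula: W = a * DBH^b  (allometric power law)
DBH^b = 47.3^2.49 = 14804.8578
W = 0.167 * 14804.8578 = 2472.4 kg

2472.4


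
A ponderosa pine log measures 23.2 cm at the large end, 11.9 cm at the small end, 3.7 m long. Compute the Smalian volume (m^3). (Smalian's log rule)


Smalian: V = (A1 + A2)/2 * L,  A = pi*(D/200)^2
A1 = pi*(23.2/200)^2 = 0.042273 m^2
A2 = pi*(11.9/200)^2 = 0.011122 m^2
V = (0.042273+0.011122)/2*3.7 = 0.0988 m^3

0.0988


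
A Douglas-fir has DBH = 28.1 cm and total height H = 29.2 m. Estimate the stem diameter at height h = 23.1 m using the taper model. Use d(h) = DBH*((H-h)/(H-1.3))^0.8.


Taper: d(h) = DBH * ((H - h) / (H - 1.3))^0.8
Numerator = H - h = 29.2 - 23.1 = 6.1 m
Denominator = H - 1.3 = 29.2 - 1.3 = 27.9 m
Ratio = 6.1 / 27.9 = 0.21864
d = 28.1 * 0.21864^0.8 = 8.3 cm

8.3


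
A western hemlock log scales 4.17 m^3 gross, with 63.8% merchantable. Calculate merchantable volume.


Formula: MV = V_total * (merchantable_pct / 100)
Merchantable fraction = 63.8% / 100 = 0.638
MV = 4.17 m^3 * 0.638 = 2.66 m^3

2.66


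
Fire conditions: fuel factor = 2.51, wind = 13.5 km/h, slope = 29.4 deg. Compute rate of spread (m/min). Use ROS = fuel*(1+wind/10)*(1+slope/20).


Formula: ROS = fuel * (1 + wind/10) * (1 + slope/20)
Wind factor = 1 + 13.5/10 = 2.35
Slope factor = 1 + 29.4/20 = 2.47
ROS = 2.51 * 2.35 * 2.47 = 14.57 m/min

14.57


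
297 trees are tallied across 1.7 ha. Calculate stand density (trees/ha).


Formula: Stand Density = N_trees / Area_ha
Density = 297 trees / 1.7 ha
Density = 175 trees/ha

175


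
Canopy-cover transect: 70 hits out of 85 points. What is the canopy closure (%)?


Formula: Canopy closure = covered points / total points * 100
Closure = 70 / 85 * 100
Closure = 0.8235 * 100 = 82.4%

82.4


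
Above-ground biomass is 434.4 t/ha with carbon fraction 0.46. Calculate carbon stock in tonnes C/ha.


Formula: Carbon Stock = Biomass * Carbon Fraction
C = 434.4 t/ha * 0.46
C = 199.8 t C/ha

199.8


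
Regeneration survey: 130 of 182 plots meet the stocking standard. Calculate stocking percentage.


Formula: Stocking % = stocked plots / total plots * 100
Stocking = 130 / 182 * 100
Stocking = 0.7143 * 100 = 71.4%

71.4


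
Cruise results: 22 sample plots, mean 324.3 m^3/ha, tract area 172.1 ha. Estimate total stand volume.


Formula: Total Volume = Mean Volume per ha * Total Area
Total Volume = 324.3 m^3/ha * 172.1 ha
Total Volume = 55812 m^3

55812


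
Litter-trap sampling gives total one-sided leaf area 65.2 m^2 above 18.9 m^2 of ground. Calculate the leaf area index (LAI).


Formula: LAI = total leaf area / ground area  (dimensionless)
LAI = 65.2 m^2 / 18.9 m^2
LAI = 3.45

3.45


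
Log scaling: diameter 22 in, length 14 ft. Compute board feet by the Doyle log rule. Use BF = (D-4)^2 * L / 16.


Doyle: BF = (D - 4)^2 * L / 16
Adjusted diameter = 22 - 4 = 18 in
(D-4)^2 = 18^2 = 324
BF = 324 * 14 / 16 = 284 BF

284


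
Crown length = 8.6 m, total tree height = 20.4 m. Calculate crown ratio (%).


Formula: Crown Ratio = (Crown Length / Total Height) * 100
CR = (8.6 m / 20.4 m) * 100
CR = 0.4216 * 100 = 42.2%

42.2


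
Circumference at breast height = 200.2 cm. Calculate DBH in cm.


Formula: DBH = C / pi
DBH = 200.2 / pi
pi = 3.14159...
DBH = 63.7 cm

63.7


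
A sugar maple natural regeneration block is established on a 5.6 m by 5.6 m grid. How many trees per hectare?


Formula: TPH = 10000 m^2/ha / (spacing_x * spacing_y)
Area per tree = 5.6 m * 5.6 m = 31.36 m^2
TPH = 10000 / 31.36 = 319 trees/ha

319


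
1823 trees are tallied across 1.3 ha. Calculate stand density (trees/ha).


Formula: Stand Density = N_trees / Area_ha
Density = 1823 trees / 1.3 ha
Density = 1402 trees/ha

1402


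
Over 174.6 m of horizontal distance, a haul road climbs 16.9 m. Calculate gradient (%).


Formula: Gradient = rise / run * 100
Gradient = 16.9 / 174.6 * 100 = 9.7%

9.7


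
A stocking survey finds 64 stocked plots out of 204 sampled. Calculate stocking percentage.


Formula: Stocking % = stocked plots / total plots * 100
Stocking = 64 / 204 * 100
Stocking = 0.3137 * 100 = 31.4%

31.4


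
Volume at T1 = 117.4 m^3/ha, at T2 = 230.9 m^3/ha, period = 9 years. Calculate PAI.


Formula: PAI = (V_T2 - V_T1) / (T2 - T1)
Volume increment = 230.9 - 117.4 = 113.5 m^3/ha
PAI = 113.5 / 9 = 12.61 m^3/ha/year

12.61


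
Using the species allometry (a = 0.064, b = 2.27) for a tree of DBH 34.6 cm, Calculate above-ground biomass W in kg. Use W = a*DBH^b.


Formula: W = a * DBH^b  (allometric power law)
DBH^b = 34.6^2.27 = 3116.7556
W = 0.064 * 3116.7556 = 199.5 kg

199.5


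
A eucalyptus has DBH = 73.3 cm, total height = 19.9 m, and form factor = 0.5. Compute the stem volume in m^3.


Formula: V = pi * (DBH/200)^2 * H * ff
Radius = DBH/200 = 73.3/200 = 0.3665 m
Radius^2 = 0.3665^2 = 0.13432225 m^2
V = pi * 0.13432225 * 19.9 * 0.5
V = 4.199 m^3

4.199


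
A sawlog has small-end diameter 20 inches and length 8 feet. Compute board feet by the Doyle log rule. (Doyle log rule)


Doyle: BF = (D - 4)^2 * L / 16
Adjusted diameter = 20 - 4 = 16 in
(D-4)^2 = 16^2 = 256
BF = 256 * 8 / 16 = 128 BF

128


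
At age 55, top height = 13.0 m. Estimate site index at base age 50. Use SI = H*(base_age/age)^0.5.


Formula: SI = H_dom * (base_age / age)^0.5
Age ratio = 50 / 55 = 0.90909
sqrt(age_ratio) = 0.95346
SI = 13.0 * 0.95346 = 12.4 m

12.4


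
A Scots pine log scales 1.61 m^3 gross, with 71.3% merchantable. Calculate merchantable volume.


Formula: MV = V_total * (merchantable_pct / 100)
Merchantable fraction = 71.3% / 100 = 0.713
MV = 1.61 m^3 * 0.713 = 1.148 m^3

1.148


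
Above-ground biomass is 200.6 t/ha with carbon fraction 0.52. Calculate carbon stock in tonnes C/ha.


Formula: Carbon Stock = Biomass * Carbon Fraction
C = 200.6 t/ha * 0.52
C = 104.3 t C/ha

104.3


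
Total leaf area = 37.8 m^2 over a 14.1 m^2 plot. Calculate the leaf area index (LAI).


Formula: LAI = total leaf area / ground area  (dimensionless)
LAI = 37.8 m^2 / 14.1 m^2
LAI = 2.68

2.68


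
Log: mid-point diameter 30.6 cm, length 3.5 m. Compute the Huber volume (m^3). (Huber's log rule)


Huber: V = Am * L,  Am = pi*(Dm/200)^2
Am = pi*(30.6/200)^2 = 0.073542 m^2
V = 0.073542*3.5 = 0.2574 m^3

0.2574


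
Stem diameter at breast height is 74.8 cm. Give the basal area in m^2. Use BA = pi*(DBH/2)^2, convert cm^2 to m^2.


Formula: BA = pi * (DBH/2)^2 / 10000  (cm^2 to m^2)
Radius = DBH/2 = 74.8/2 = 37.4 cm
BA = pi * 37.4^2 / 10000
   = 4394.3341 cm^2 / 10000
   = 0.4394 m^2

0.4394


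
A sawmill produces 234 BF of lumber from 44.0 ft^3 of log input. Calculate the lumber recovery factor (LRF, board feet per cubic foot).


Formula: LRF = Lumber Output (BF) / Log Input (ft^3)
LRF = 234 BF / 44.0 ft^3
LRF = 5.32 BF/ft^3

5.32


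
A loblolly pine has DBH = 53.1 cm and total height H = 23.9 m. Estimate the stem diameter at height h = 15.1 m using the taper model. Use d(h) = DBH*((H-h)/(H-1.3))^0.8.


Taper: d(h) = DBH * ((H - h) / (H - 1.3))^0.8
Numerator = H - h = 23.9 - 15.1 = 8.8 m
Denominator = H - 1.3 = 23.9 - 1.3 = 22.6 m
Ratio = 8.8 / 22.6 = 0.38938
d = 53.1 * 0.38938^0.8 = 25.0 cm

25.0


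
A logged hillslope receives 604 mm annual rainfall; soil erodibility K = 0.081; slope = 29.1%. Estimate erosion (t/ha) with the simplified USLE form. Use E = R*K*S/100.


Formula: E = R * K * S / 100  (simplified USLE)
R * K = 604 * 0.081 = 48.924
E = 48.924 * 29.1 / 100 = 14.24 t/ha

14.24


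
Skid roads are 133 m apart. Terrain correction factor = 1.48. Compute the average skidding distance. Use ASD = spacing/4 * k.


Formula: ASD = (spacing / 4) * correction
Uncorrected distance = spacing / 4 = 133 / 4 = 33.25 m
ASD = 33.25 * 1.48 = 49 m

49


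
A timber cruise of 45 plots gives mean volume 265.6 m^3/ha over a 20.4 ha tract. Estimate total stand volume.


Formula: Total Volume = Mean Volume per ha * Total Area
Total Volume = 265.6 m^3/ha * 20.4 ha
Total Volume = 5418 m^3

5418


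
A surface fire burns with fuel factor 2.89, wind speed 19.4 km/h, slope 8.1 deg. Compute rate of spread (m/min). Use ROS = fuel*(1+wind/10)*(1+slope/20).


Formula: ROS = fuel * (1 + wind/10) * (1 + slope/20)
Wind factor = 1 + 19.4/10 = 2.94
Slope factor = 1 + 8.1/20 = 1.405
ROS = 2.89 * 2.94 * 1.405 = 11.94 m/min

11.94


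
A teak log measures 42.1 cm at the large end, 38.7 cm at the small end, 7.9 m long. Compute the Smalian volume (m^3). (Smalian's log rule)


Smalian: V = (A1 + A2)/2 * L,  A = pi*(D/200)^2
A1 = pi*(42.1/200)^2 = 0.139205 m^2
A2 = pi*(38.7/200)^2 = 0.117628 m^2
V = (0.139205+0.117628)/2*7.9 = 1.0145 m^3

1.0145


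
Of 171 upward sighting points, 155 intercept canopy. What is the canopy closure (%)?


Formula: Canopy closure = covered points / total points * 100
Closure = 155 / 171 * 100
Closure = 0.9064 * 100 = 90.6%

90.6


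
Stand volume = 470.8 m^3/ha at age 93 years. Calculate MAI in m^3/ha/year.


Formula: MAI = Total Volume / Stand Age
MAI = 470.8 m^3/ha / 93 years
MAI = 5.06 m^3/ha/year

5.06


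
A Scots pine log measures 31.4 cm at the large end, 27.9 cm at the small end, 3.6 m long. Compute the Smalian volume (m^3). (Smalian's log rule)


Smalian: V = (A1 + A2)/2 * L,  A = pi*(D/200)^2
A1 = pi*(31.4/200)^2 = 0.077437 m^2
A2 = pi*(27.9/200)^2 = 0.061136 m^2
V = (0.077437+0.061136)/2*3.6 = 0.2494 m^3

0.2494


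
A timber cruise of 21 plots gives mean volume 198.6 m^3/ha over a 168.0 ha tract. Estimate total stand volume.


Formula: Total Volume = Mean Volume per ha * Total Area
Total Volume = 198.6 m^3/ha * 168.0 ha
Total Volume = 33365 m^3

33365


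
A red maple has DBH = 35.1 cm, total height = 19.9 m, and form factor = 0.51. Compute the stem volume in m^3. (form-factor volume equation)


Formula: V = pi * (DBH/200)^2 * H * ff
Radius = DBH/200 = 35.1/200 = 0.1755 m
Radius^2 = 0.1755^2 = 0.03080025 m^2
V = pi * 0.03080025 * 19.9 * 0.51
V = 0.982 m^3

0.982


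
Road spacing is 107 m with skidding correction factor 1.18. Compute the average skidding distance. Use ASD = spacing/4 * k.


Formula: ASD = (spacing / 4) * correction
Uncorrected distance = spacing / 4 = 107 / 4 = 26.75 m
ASD = 26.75 * 1.18 = 32 m

32


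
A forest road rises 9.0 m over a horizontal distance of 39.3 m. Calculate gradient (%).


Formula: Gradient = rise / run * 100
Gradient = 9.0 / 39.3 * 100 = 22.9%

22.9


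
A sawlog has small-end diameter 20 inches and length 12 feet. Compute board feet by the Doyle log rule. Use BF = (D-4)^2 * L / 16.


Doyle: BF = (D - 4)^2 * L / 16
Adjusted diameter = 20 - 4 = 16 in
(D-4)^2 = 16^2 = 256
BF = 256 * 12 / 16 = 192 BF

192


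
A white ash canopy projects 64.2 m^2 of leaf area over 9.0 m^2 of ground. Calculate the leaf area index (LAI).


Formula: LAI = total leaf area / ground area  (dimensionless)
LAI = 64.2 m^2 / 9.0 m^2
LAI = 7.13

7.13


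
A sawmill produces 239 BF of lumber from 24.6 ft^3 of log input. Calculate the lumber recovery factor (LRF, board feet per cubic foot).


Formula: LRF = Lumber Output (BF) / Log Input (ft^3)
LRF = 239 BF / 24.6 ft^3
LRF = 9.72 BF/ft^3

9.72


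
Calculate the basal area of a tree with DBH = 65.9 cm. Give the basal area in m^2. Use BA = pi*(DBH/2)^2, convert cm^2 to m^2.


Formula: BA = pi * (DBH/2)^2 / 10000  (cm^2 to m^2)
Radius = DBH/2 = 65.9/2 = 32.95 cm
BA = pi * 32.95^2 / 10000
   = 3410.835 cm^2 / 10000
   = 0.3411 m^2

0.3411


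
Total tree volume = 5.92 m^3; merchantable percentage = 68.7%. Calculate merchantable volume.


Formula: MV = V_total * (merchantable_pct / 100)
Merchantable fraction = 68.7% / 100 = 0.687
MV = 5.92 m^3 * 0.687 = 4.067 m^3

4.067


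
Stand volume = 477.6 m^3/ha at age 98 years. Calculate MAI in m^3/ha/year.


Formula: MAI = Total Volume / Stand Age
MAI = 477.6 m^3/ha / 98 years
MAI = 4.87 m^3/ha/year

4.87


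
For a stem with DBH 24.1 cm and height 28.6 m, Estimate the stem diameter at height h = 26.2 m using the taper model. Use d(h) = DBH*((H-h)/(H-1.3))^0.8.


Taper: d(h) = DBH * ((H - h) / (H - 1.3))^0.8
Numerator = H - h = 28.6 - 26.2 = 2.4 m
Denominator = H - 1.3 = 28.6 - 1.3 = 27.3 m
Ratio = 2.4 / 27.3 = 0.08791
d = 24.1 * 0.08791^0.8 = 3.4 cm

3.4


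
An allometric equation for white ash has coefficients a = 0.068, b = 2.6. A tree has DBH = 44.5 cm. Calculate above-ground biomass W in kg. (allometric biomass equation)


Formula: W = a * DBH^b  (allometric power law)
DBH^b = 44.5^2.6 = 19307.9439
W = 0.068 * 19307.9439 = 1312.9 kg

1312.9


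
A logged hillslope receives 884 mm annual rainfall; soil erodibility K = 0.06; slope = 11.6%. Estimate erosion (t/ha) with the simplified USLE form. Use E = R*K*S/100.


Formula: E = R * K * S / 100  (simplified USLE)
R * K = 884 * 0.06 = 53.04
E = 53.04 * 11.6 / 100 = 6.15 t/ha

6.15


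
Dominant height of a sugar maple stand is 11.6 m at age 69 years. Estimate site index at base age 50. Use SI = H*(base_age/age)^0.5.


Formula: SI = H_dom * (base_age / age)^0.5
Age ratio = 50 / 69 = 0.72464
sqrt(age_ratio) = 0.85126
SI = 11.6 * 0.85126 = 9.9 m

9.9


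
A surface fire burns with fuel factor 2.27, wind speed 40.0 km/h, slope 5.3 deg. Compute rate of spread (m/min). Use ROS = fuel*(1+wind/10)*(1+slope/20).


Formula: ROS = fuel * (1 + wind/10) * (1 + slope/20)
Wind factor = 1 + 40.0/10 = 5.0
Slope factor = 1 + 5.3/20 = 1.265
ROS = 2.27 * 5.0 * 1.265 = 14.36 m/min

14.36


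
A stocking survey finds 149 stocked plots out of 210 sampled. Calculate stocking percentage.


Formula: Stocking % = stocked plots / total plots * 100
Stocking = 149 / 210 * 100
Stocking = 0.7095 * 100 = 71.0%

71.0


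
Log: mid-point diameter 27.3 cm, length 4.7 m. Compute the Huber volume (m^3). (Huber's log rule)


Huber: V = Am * L,  Am = pi*(Dm/200)^2
Am = pi*(27.3/200)^2 = 0.058535 m^2
V = 0.058535*4.7 = 0.2751 m^3

0.2751


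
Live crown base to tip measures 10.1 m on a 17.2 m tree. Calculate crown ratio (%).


Formula: Crown Ratio = (Crown Length / Total Height) * 100
CR = (10.1 m / 17.2 m) * 100
CR = 0.5872 * 100 = 58.7%

58.7


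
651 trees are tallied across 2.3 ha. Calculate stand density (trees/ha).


Formula: Stand Density = N_trees / Area_ha
Density = 651 trees / 2.3 ha
Density = 283 trees/ha

283


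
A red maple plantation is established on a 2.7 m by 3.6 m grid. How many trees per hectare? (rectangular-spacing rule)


Formula: TPH = 10000 m^2/ha / (spacing_x * spacing_y)
Area per tree = 2.7 m * 3.6 m = 9.72 m^2
TPH = 10000 / 9.72 = 1029 trees/ha

1029


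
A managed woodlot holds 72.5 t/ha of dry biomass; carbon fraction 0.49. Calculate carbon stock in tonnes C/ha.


Formula: Carbon Stock = Biomass * Carbon Fraction
C = 72.5 t/ha * 0.49
C = 35.5 t C/ha

35.5


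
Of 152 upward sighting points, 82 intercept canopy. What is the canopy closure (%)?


Formula: Canopy closure = covered points / total points * 100
Closure = 82 / 152 * 100
Closure = 0.5395 * 100 = 53.9%

53.9


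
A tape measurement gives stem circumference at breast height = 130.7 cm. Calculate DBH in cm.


Formula: DBH = C / pi
DBH = 130.7 / pi
pi = 3.14159...
DBH = 41.6 cm

41.6


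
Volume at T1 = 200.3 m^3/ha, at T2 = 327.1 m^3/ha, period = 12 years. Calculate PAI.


Formula: PAI = (V_T2 - V_T1) / (T2 - T1)
Volume increment = 327.1 - 200.3 = 126.8 m^3/ha
PAI = 126.8 / 12 = 10.57 m^3/ha/year

10.57


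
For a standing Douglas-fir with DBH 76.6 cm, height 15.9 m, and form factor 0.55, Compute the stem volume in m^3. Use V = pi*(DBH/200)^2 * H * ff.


Formula: V = pi * (DBH/200)^2 * H * ff
Radius = DBH/200 = 76.6/200 = 0.383 m
Radius^2 = 0.383^2 = 0.146689 m^2
V = pi * 0.146689 * 15.9 * 0.55
V = 4.03 m^3

4.03


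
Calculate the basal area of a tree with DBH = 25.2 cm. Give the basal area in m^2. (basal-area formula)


Formula: BA = pi * (DBH/2)^2 / 10000  (cm^2 to m^2)
Radius = DBH/2 = 25.2/2 = 12.6 cm
BA = pi * 12.6^2 / 10000
   = 498.7592 cm^2 / 10000
   = 0.0499 m^2

0.0499


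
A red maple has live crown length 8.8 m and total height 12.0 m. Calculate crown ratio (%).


Formula: Crown Ratio = (Crown Length / Total Height) * 100
CR = (8.8 m / 12.0 m) * 100
CR = 0.7333 * 100 = 73.3%

73.3


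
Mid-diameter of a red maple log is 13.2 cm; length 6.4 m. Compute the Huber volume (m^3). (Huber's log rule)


Huber: V = Am * L,  Am = pi*(Dm/200)^2
Am = pi*(13.2/200)^2 = 0.013685 m^2
V = 0.013685*6.4 = 0.0876 m^3

0.0876


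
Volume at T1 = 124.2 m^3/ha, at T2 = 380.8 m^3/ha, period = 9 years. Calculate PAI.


Formula: PAI = (V_T2 - V_T1) / (T2 - T1)
Volume increment = 380.8 - 124.2 = 256.6 m^3/ha
PAI = 256.6 / 9 = 28.51 m^3/ha/year

28.51


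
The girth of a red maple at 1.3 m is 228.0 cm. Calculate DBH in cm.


Formula: DBH = C / pi
DBH = 228.0 / pi
pi = 3.14159...
DBH = 72.6 cm

72.6


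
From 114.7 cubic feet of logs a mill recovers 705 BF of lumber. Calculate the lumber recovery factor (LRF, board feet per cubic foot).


Formula: LRF = Lumber Output (BF) / Log Input (ft^3)
LRF = 705 BF / 114.7 ft^3
LRF = 6.15 BF/ft^3

6.15


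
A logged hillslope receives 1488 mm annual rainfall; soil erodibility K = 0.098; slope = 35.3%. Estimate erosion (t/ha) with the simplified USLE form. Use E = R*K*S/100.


Formula: E = R * K * S / 100  (simplified USLE)
R * K = 1488 * 0.098 = 145.824
E = 145.824 * 35.3 / 100 = 51.48 t/ha

51.48


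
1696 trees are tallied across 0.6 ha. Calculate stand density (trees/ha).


Formula: Stand Density = N_trees / Area_ha
Density = 1696 trees / 0.6 ha
Density = 2827 trees/ha

2827


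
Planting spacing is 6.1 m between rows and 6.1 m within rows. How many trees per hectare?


Formula: TPH = 10000 m^2/ha / (spacing_x * spacing_y)
Area per tree = 6.1 m * 6.1 m = 37.21 m^2
TPH = 10000 / 37.21 = 269 trees/ha

269


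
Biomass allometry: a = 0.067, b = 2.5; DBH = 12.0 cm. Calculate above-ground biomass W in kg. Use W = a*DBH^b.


Formula: W = a * DBH^b  (allometric power law)
DBH^b = 12.0^2.5 = 498.8306
W = 0.067 * 498.8306 = 33.4 kg

33.4


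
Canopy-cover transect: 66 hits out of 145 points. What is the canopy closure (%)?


Formula: Canopy closure = covered points / total points * 100
Closure = 66 / 145 * 100
Closure = 0.4552 * 100 = 45.5%

45.5


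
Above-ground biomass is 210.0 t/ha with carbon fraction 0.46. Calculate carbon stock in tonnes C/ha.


Formula: Carbon Stock = Biomass * Carbon Fraction
C = 210.0 t/ha * 0.46
C = 96.6 t C/ha

96.6


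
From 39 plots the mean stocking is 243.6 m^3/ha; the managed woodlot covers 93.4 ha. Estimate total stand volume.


Formula: Total Volume = Mean Volume per ha * Total Area
Total Volume = 243.6 m^3/ha * 93.4 ha
Total Volume = 22752 m^3

22752


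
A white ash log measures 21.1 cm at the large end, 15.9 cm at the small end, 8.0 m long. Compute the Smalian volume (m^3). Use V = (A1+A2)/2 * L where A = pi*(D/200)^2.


Smalian: V = (A1 + A2)/2 * L,  A = pi*(D/200)^2
A1 = pi*(21.1/200)^2 = 0.034967 m^2
A2 = pi*(15.9/200)^2 = 0.019856 m^2
V = (0.034967+0.019856)/2*8.0 = 0.2193 m^3

0.2193


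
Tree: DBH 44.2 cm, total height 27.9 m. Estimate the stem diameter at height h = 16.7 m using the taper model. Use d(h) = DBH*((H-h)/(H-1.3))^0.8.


Taper: d(h) = DBH * ((H - h) / (H - 1.3))^0.8
Numerator = H - h = 27.9 - 16.7 = 11.2 m
Denominator = H - 1.3 = 27.9 - 1.3 = 26.6 m
Ratio = 11.2 / 26.6 = 0.42105
d = 44.2 * 0.42105^0.8 = 22.1 cm

22.1


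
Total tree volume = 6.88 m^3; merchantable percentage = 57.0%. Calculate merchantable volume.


Formula: MV = V_total * (merchantable_pct / 100)
Merchantable fraction = 57.0% / 100 = 0.57
MV = 6.88 m^3 * 0.57 = 3.922 m^3

3.922


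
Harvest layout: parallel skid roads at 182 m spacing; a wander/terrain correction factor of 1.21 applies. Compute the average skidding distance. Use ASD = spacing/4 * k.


Formula: ASD = (spacing / 4) * correction
Uncorrected distance = spacing / 4 = 182 / 4 = 45.5 m
ASD = 45.5 * 1.21 = 55 m

55


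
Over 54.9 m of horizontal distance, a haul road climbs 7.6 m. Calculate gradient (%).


Formula: Gradient = rise / run * 100
Gradient = 7.6 / 54.9 * 100 = 13.8%

13.8


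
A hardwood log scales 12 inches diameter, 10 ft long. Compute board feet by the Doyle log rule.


Doyle: BF = (D - 4)^2 * L / 16
Adjusted diameter = 12 - 4 = 8 in
(D-4)^2 = 8^2 = 64
BF = 64 * 10 / 16 = 40 BF

40


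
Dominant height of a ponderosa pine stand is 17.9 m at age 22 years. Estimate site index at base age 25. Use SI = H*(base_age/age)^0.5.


Formula: SI = H_dom * (base_age / age)^0.5
Age ratio = 25 / 22 = 1.13636
sqrt(age_ratio) = 1.066
SI = 17.9 * 1.066 = 19.1 m

19.1


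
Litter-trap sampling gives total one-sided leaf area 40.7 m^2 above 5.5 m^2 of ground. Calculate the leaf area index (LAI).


Formula: LAI = total leaf area / ground area  (dimensionless)
LAI = 40.7 m^2 / 5.5 m^2
LAI = 7.4

7.4


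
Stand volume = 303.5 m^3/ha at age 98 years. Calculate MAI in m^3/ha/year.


Formula: MAI = Total Volume / Stand Age
MAI = 303.5 m^3/ha / 98 years
MAI = 3.1 m^3/ha/year

3.1


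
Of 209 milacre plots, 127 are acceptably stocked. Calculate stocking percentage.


Formula: Stocking % = stocked plots / total plots * 100
Stocking = 127 / 209 * 100
Stocking = 0.6077 * 100 = 60.8%

60.8


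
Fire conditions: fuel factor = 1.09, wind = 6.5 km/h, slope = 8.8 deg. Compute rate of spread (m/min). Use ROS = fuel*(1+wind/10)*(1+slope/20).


Formula: ROS = fuel * (1 + wind/10) * (1 + slope/20)
Wind factor = 1 + 6.5/10 = 1.65
Slope factor = 1 + 8.8/20 = 1.44
ROS = 1.09 * 1.65 * 1.44 = 2.59 m/min

2.59


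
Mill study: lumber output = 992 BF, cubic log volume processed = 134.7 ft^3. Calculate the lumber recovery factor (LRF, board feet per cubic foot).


Formula: LRF = Lumber Output (BF) / Log Input (ft^3)
LRF = 992 BF / 134.7 ft^3
LRF = 7.36 BF/ft^3

7.36


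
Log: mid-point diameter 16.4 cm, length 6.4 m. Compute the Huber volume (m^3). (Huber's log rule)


Huber: V = Am * L,  Am = pi*(Dm/200)^2
Am = pi*(16.4/200)^2 = 0.021124 m^2
V = 0.021124*6.4 = 0.1352 m^3

0.1352


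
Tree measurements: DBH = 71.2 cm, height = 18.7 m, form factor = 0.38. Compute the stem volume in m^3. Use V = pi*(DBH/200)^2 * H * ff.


Formula: V = pi * (DBH/200)^2 * H * ff
Radius = DBH/200 = 71.2/200 = 0.356 m
Radius^2 = 0.356^2 = 0.126736 m^2
V = pi * 0.126736 * 18.7 * 0.38
V = 2.829 m^3

2.829


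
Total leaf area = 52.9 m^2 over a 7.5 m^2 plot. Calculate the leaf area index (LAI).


Formula: LAI = total leaf area / ground area  (dimensionless)
LAI = 52.9 m^2 / 7.5 m^2
LAI = 7.05

7.05


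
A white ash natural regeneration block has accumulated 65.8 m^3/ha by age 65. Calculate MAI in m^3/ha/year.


Formula: MAI = Total Volume / Stand Age
MAI = 65.8 m^3/ha / 65 years
MAI = 1.01 m^3/ha/year

1.01


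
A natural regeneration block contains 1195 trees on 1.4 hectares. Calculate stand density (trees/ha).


Formula: Stand Density = N_trees / Area_ha
Density = 1195 trees / 1.4 ha
Density = 854 trees/ha

854


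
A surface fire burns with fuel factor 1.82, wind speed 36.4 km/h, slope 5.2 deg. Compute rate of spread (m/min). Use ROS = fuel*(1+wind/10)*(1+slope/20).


Formula: ROS = fuel * (1 + wind/10) * (1 + slope/20)
Wind factor = 1 + 36.4/10 = 4.64
Slope factor = 1 + 5.2/20 = 1.26
ROS = 1.82 * 4.64 * 1.26 = 10.64 m/min

10.64


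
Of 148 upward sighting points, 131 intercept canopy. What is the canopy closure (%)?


Formula: Canopy closure = covered points / total points * 100
Closure = 131 / 148 * 100
Closure = 0.8851 * 100 = 88.5%

88.5


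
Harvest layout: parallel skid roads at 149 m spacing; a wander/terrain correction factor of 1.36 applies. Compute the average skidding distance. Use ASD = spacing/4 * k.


Formula: ASD = (spacing / 4) * correction
Uncorrected distance = spacing / 4 = 149 / 4 = 37.25 m
ASD = 37.25 * 1.36 = 51 m

51


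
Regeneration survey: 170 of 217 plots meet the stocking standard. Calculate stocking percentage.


Formula: Stocking % = stocked plots / total plots * 100
Stocking = 170 / 217 * 100
Stocking = 0.7834 * 100 = 78.3%

78.3


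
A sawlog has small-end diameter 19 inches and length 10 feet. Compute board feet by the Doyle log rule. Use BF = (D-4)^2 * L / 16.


Doyle: BF = (D - 4)^2 * L / 16
Adjusted diameter = 19 - 4 = 15 in
(D-4)^2 = 15^2 = 225
BF = 225 * 10 / 16 = 141 BF

141


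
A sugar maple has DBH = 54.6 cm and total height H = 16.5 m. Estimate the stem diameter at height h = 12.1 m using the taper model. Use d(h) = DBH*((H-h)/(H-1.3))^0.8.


Taper: d(h) = DBH * ((H - h) / (H - 1.3))^0.8
Numerator = H - h = 16.5 - 12.1 = 4.4 m
Denominator = H - 1.3 = 16.5 - 1.3 = 15.2 m
Ratio = 4.4 / 15.2 = 0.28947
d = 54.6 * 0.28947^0.8 = 20.3 cm

20.3


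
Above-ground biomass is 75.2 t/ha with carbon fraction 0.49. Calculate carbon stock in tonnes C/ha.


Formula: Carbon Stock = Biomass * Carbon Fraction
C = 75.2 t/ha * 0.49
C = 36.8 t C/ha

36.8


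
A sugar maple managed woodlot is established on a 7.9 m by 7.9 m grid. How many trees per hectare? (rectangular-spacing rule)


Formula: TPH = 10000 m^2/ha / (spacing_x * spacing_y)
Area per tree = 7.9 m * 7.9 m = 62.41 m^2
TPH = 10000 / 62.41 = 160 trees/ha

160


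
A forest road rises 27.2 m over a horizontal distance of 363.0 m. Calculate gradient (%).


Formula: Gradient = rise / run * 100
Gradient = 27.2 / 363.0 * 100 = 7.5%

7.5


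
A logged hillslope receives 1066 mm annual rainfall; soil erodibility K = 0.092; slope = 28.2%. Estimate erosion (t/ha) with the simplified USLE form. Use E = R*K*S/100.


Formula: E = R * K * S / 100  (simplified USLE)
R * K = 1066 * 0.092 = 98.072
E = 98.072 * 28.2 / 100 = 27.66 t/ha

27.66


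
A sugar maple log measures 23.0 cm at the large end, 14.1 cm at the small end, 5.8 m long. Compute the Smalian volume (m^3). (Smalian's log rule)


Smalian: V = (A1 + A2)/2 * L,  A = pi*(D/200)^2
A1 = pi*(23.0/200)^2 = 0.041548 m^2
A2 = pi*(14.1/200)^2 = 0.015615 m^2
V = (0.041548+0.015615)/2*5.8 = 0.1658 m^3

0.1658


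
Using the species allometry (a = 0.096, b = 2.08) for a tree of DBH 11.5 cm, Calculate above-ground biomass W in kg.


Formula: W = a * DBH^b  (allometric power law)
DBH^b = 11.5^2.08 = 160.7872
W = 0.096 * 160.7872 = 15.4 kg

15.4


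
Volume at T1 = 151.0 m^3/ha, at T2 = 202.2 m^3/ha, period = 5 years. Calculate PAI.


Formula: PAI = (V_T2 - V_T1) / (T2 - T1)
Volume increment = 202.2 - 151.0 = 51.2 m^3/ha
PAI = 51.2 / 5 = 10.24 m^3/ha/year

10.24
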